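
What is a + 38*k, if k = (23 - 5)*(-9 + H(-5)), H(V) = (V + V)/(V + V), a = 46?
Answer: -5426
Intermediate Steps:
H(V) = 1 (H(V) = (2*V)/((2*V)) = (2*V)*(1/(2*V)) = 1)
k = -144 (k = (23 - 5)*(-9 + 1) = 18*(-8) = -144)
a + 38*k = 46 + 38*(-144) = 46 - 5472 = -5426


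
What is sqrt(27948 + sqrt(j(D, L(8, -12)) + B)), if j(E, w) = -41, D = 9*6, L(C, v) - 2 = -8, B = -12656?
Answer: sqrt(27948 + I*sqrt(12697)) ≈ 167.18 + 0.337*I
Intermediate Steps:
L(C, v) = -6 (L(C, v) = 2 - 8 = -6)
D = 54
sqrt(27948 + sqrt(j(D, L(8, -12)) + B)) = sqrt(27948 + sqrt(-41 - 12656)) = sqrt(27948 + sqrt(-12697)) = sqrt(27948 + I*sqrt(12697))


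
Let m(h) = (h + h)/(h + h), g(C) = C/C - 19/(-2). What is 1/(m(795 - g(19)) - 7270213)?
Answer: -1/7270212 ≈ -1.3755e-7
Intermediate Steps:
g(C) = 21/2 (g(C) = 1 - 19*(-1/2) = 1 + 19/2 = 21/2)
m(h) = 1 (m(h) = (2*h)/((2*h)) = (2*h)*(1/(2*h)) = 1)
1/(m(795 - g(19)) - 7270213) = 1/(1 - 7270213) = 1/(-7270212) = -1/7270212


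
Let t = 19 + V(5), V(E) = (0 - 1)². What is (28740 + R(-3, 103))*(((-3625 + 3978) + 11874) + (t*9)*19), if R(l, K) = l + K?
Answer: 451259480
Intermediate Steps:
V(E) = 1 (V(E) = (-1)² = 1)
t = 20 (t = 19 + 1 = 20)
R(l, K) = K + l
(28740 + R(-3, 103))*(((-3625 + 3978) + 11874) + (t*9)*19) = (28740 + (103 - 3))*(((-3625 + 3978) + 11874) + (20*9)*19) = (28740 + 100)*((353 + 11874) + 180*19) = 28840*(12227 + 3420) = 28840*15647 = 451259480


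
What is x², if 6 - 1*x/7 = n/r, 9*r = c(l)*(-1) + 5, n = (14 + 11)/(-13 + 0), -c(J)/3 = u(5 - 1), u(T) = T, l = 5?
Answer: 117874449/48841 ≈ 2413.4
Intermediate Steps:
c(J) = -12 (c(J) = -3*(5 - 1) = -3*4 = -12)
n = -25/13 (n = 25/(-13) = 25*(-1/13) = -25/13 ≈ -1.9231)
r = 17/9 (r = (-12*(-1) + 5)/9 = (12 + 5)/9 = (⅑)*17 = 17/9 ≈ 1.8889)
x = 10857/221 (x = 42 - (-175)/(13*17/9) = 42 - (-175)*9/(13*17) = 42 - 7*(-225/221) = 42 + 1575/221 = 10857/221 ≈ 49.127)
x² = (10857/221)² = 117874449/48841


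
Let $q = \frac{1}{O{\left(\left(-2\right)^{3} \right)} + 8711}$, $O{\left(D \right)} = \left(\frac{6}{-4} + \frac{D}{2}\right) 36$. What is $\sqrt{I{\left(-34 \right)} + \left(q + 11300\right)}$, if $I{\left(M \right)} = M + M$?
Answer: $\frac{\sqrt{813996178721}}{8513} \approx 105.98$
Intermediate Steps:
$I{\left(M \right)} = 2 M$
$O{\left(D \right)} = -54 + 18 D$ ($O{\left(D \right)} = \left(6 \left(- \frac{1}{4}\right) + D \frac{1}{2}\right) 36 = \left(- \frac{3}{2} + \frac{D}{2}\right) 36 = -54 + 18 D$)
$q = \frac{1}{8513}$ ($q = \frac{1}{\left(-54 + 18 \left(-2\right)^{3}\right) + 8711} = \frac{1}{\left(-54 + 18 \left(-8\right)\right) + 8711} = \frac{1}{\left(-54 - 144\right) + 8711} = \frac{1}{-198 + 8711} = \frac{1}{8513} \approx 0.00011747$)
$\sqrt{I{\left(-34 \right)} + \left(q + 11300\right)} = \sqrt{2 \left(-34\right) + \left(\frac{1}{8513} + 11300\right)} = \sqrt{-68 + \frac{96196901}{8513}} = \sqrt{\frac{95618017}{8513}} = \frac{\sqrt{813996178721}}{8513}$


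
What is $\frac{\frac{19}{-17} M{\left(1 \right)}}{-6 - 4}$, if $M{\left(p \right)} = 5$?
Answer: $\frac{19}{34} \approx 0.55882$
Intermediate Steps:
$\frac{\frac{19}{-17} M{\left(1 \right)}}{-6 - 4} = \frac{\frac{19}{-17} \cdot 5}{-6 - 4} = \frac{19 \left(- \frac{1}{17}\right) 5}{-10} = \left(- \frac{19}{17}\right) 5 \left(- \frac{1}{10}\right) = \left(- \frac{95}{17}\right) \left(- \frac{1}{10}\right) = \frac{19}{34}$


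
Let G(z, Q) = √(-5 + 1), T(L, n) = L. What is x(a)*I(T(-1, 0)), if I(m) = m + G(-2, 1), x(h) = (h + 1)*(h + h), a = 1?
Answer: -4 + 8*I ≈ -4.0 + 8.0*I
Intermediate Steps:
x(h) = 2*h*(1 + h) (x(h) = (1 + h)*(2*h) = 2*h*(1 + h))
G(z, Q) = 2*I (G(z, Q) = √(-4) = 2*I)
I(m) = m + 2*I
x(a)*I(T(-1, 0)) = (2*1*(1 + 1))*(-1 + 2*I) = (2*1*2)*(-1 + 2*I) = 4*(-1 + 2*I) = -4 + 8*I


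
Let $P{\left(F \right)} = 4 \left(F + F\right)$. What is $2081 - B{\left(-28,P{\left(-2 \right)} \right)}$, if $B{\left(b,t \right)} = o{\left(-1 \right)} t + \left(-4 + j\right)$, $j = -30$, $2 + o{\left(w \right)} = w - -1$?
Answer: $2083$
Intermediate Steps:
$o{\left(w \right)} = -1 + w$ ($o{\left(w \right)} = -2 + \left(w - -1\right) = -2 + \left(w + 1\right) = -2 + \left(1 + w\right) = -1 + w$)
$P{\left(F \right)} = 8 F$ ($P{\left(F \right)} = 4 \cdot 2 F = 8 F$)
$B{\left(b,t \right)} = -34 - 2 t$ ($B{\left(b,t \right)} = \left(-1 - 1\right) t - 34 = - 2 t - 34 = -34 - 2 t$)
$2081 - B{\left(-28,P{\left(-2 \right)} \right)} = 2081 - \left(-34 - 2 \cdot 8 \left(-2\right)\right) = 2081 - \left(-34 - -32\right) = 2081 - \left(-34 + 32\right) = 2081 - -2 = 2081 + 2 = 2083$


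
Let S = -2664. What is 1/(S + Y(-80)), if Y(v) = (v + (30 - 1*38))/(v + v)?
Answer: -20/53269 ≈ -0.00037545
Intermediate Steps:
Y(v) = (-8 + v)/(2*v) (Y(v) = (v + (30 - 38))/((2*v)) = (v - 8)*(1/(2*v)) = (-8 + v)*(1/(2*v)) = (-8 + v)/(2*v))
1/(S + Y(-80)) = 1/(-2664 + (½)*(-8 - 80)/(-80)) = 1/(-2664 + (½)*(-1/80)*(-88)) = 1/(-2664 + 11/20) = 1/(-53269/20) = -20/53269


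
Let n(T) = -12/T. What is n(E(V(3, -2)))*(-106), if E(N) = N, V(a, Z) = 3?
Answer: 424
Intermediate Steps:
n(E(V(3, -2)))*(-106) = -12/3*(-106) = -12*1/3*(-106) = -4*(-106) = 424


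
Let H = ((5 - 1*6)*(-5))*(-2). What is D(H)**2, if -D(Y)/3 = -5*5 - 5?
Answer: 8100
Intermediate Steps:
H = -10 (H = ((5 - 6)*(-5))*(-2) = -1*(-5)*(-2) = 5*(-2) = -10)
D(Y) = 90 (D(Y) = -3*(-5*5 - 5) = -3*(-25 - 5) = -3*(-30) = 90)
D(H)**2 = 90**2 = 8100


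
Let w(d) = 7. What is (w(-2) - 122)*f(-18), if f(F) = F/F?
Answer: -115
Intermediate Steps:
f(F) = 1
(w(-2) - 122)*f(-18) = (7 - 122)*1 = -115*1 = -115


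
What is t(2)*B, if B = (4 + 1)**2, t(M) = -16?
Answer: -400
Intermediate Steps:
B = 25 (B = 5**2 = 25)
t(2)*B = -16*25 = -400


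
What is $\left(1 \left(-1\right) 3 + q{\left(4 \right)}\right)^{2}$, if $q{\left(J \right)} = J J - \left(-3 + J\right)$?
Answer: $144$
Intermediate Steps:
$q{\left(J \right)} = 3 + J^{2} - J$ ($q{\left(J \right)} = J^{2} - \left(-3 + J\right) = 3 + J^{2} - J$)
$\left(1 \left(-1\right) 3 + q{\left(4 \right)}\right)^{2} = \left(1 \left(-1\right) 3 + \left(3 + 4^{2} - 4\right)\right)^{2} = \left(\left(-1\right) 3 + \left(3 + 16 - 4\right)\right)^{2} = \left(-3 + 15\right)^{2} = 12^{2} = 144$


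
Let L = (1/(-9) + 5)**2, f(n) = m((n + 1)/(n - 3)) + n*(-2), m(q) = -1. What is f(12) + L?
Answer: -89/81 ≈ -1.0988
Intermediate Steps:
f(n) = -1 - 2*n (f(n) = -1 + n*(-2) = -1 - 2*n)
L = 1936/81 (L = (-1/9 + 5)**2 = (44/9)**2 = 1936/81 ≈ 23.901)
f(12) + L = (-1 - 2*12) + 1936/81 = (-1 - 24) + 1936/81 = -25 + 1936/81 = -89/81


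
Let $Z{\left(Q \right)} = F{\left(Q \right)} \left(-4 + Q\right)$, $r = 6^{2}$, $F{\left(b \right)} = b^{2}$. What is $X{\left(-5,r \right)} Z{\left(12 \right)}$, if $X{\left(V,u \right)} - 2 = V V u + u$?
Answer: $1080576$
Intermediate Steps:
$r = 36$
$Z{\left(Q \right)} = Q^{2} \left(-4 + Q\right)$
$X{\left(V,u \right)} = 2 + u + u V^{2}$ ($X{\left(V,u \right)} = 2 + \left(V V u + u\right) = 2 + \left(V^{2} u + u\right) = 2 + \left(u V^{2} + u\right) = 2 + \left(u + u V^{2}\right) = 2 + u + u V^{2}$)
$X{\left(-5,r \right)} Z{\left(12 \right)} = \left(2 + 36 + 36 \left(-5\right)^{2}\right) 12^{2} \left(-4 + 12\right) = \left(2 + 36 + 36 \cdot 25\right) 144 \cdot 8 = \left(2 + 36 + 900\right) 1152 = 938 \cdot 1152 = 1080576$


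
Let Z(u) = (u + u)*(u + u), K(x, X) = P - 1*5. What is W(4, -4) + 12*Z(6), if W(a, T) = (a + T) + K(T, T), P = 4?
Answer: 1727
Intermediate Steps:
K(x, X) = -1 (K(x, X) = 4 - 1*5 = 4 - 5 = -1)
W(a, T) = -1 + T + a (W(a, T) = (a + T) - 1 = (T + a) - 1 = -1 + T + a)
Z(u) = 4*u**2 (Z(u) = (2*u)*(2*u) = 4*u**2)
W(4, -4) + 12*Z(6) = (-1 - 4 + 4) + 12*(4*6**2) = -1 + 12*(4*36) = -1 + 12*144 = -1 + 1728 = 1727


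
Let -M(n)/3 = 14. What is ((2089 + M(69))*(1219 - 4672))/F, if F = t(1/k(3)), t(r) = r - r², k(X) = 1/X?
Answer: 2356097/2 ≈ 1.1780e+6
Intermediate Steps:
M(n) = -42 (M(n) = -3*14 = -42)
F = -6 (F = (1 - 1/(1/3))/(1/3) = (1 - 1/⅓)/(⅓) = 3*(1 - 1*3) = 3*(1 - 3) = 3*(-2) = -6)
((2089 + M(69))*(1219 - 4672))/F = ((2089 - 42)*(1219 - 4672))/(-6) = (2047*(-3453))*(-⅙) = -7068291*(-⅙) = 2356097/2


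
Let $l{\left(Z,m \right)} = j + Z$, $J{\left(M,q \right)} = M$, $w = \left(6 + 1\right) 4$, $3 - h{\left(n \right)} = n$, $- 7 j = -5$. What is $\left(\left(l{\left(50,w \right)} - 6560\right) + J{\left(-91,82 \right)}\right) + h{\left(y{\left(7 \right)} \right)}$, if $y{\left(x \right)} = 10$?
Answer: $- \frac{46251}{7} \approx -6607.3$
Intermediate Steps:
$j = \frac{5}{7}$ ($j = \left(- \frac{1}{7}\right) \left(-5\right) = \frac{5}{7} \approx 0.71429$)
$h{\left(n \right)} = 3 - n$
$w = 28$ ($w = 7 \cdot 4 = 28$)
$l{\left(Z,m \right)} = \frac{5}{7} + Z$
$\left(\left(l{\left(50,w \right)} - 6560\right) + J{\left(-91,82 \right)}\right) + h{\left(y{\left(7 \right)} \right)} = \left(\left(\left(\frac{5}{7} + 50\right) - 6560\right) - 91\right) + \left(3 - 10\right) = \left(\left(\frac{355}{7} - 6560\right) - 91\right) + \left(3 - 10\right) = \left(- \frac{45565}{7} - 91\right) - 7 = - \frac{46202}{7} - 7 = - \frac{46251}{7}$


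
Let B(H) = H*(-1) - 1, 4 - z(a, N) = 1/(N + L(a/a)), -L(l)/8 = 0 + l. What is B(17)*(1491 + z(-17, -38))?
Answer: -618939/23 ≈ -26910.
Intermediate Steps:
L(l) = -8*l (L(l) = -8*(0 + l) = -8*l)
z(a, N) = 4 - 1/(-8 + N) (z(a, N) = 4 - 1/(N - 8*a/a) = 4 - 1/(N - 8*1) = 4 - 1/(N - 8) = 4 - 1/(-8 + N))
B(H) = -1 - H (B(H) = -H - 1 = -1 - H)
B(17)*(1491 + z(-17, -38)) = (-1 - 1*17)*(1491 + (-33 + 4*(-38))/(-8 - 38)) = (-1 - 17)*(1491 + (-33 - 152)/(-46)) = -18*(1491 - 1/46*(-185)) = -18*(1491 + 185/46) = -18*68771/46 = -618939/23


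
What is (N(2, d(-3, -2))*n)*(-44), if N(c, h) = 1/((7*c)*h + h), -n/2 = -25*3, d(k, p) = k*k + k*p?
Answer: -88/3 ≈ -29.333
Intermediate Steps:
d(k, p) = k² + k*p
n = 150 (n = -(-50)*3 = -2*(-75) = 150)
N(c, h) = 1/(h + 7*c*h) (N(c, h) = 1/(7*c*h + h) = 1/(h + 7*c*h))
(N(2, d(-3, -2))*n)*(-44) = ((1/(((-3*(-3 - 2)))*(1 + 7*2)))*150)*(-44) = ((1/(((-3*(-5)))*(1 + 14)))*150)*(-44) = ((1/(15*15))*150)*(-44) = (((1/15)*(1/15))*150)*(-44) = ((1/225)*150)*(-44) = (⅔)*(-44) = -88/3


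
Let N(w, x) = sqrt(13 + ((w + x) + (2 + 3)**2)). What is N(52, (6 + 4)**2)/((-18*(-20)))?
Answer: sqrt(190)/360 ≈ 0.038289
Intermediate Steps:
N(w, x) = sqrt(38 + w + x) (N(w, x) = sqrt(13 + ((w + x) + 5**2)) = sqrt(13 + ((w + x) + 25)) = sqrt(13 + (25 + w + x)) = sqrt(38 + w + x))
N(52, (6 + 4)**2)/((-18*(-20))) = sqrt(38 + 52 + (6 + 4)**2)/((-18*(-20))) = sqrt(38 + 52 + 10**2)/360 = sqrt(38 + 52 + 100)*(1/360) = sqrt(190)*(1/360) = sqrt(190)/360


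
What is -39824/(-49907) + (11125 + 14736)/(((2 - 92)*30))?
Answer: -1183120127/134748900 ≈ -8.7802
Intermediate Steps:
-39824/(-49907) + (11125 + 14736)/(((2 - 92)*30)) = -39824*(-1/49907) + 25861/((-90*30)) = 39824/49907 + 25861/(-2700) = 39824/49907 + 25861*(-1/2700) = 39824/49907 - 25861/2700 = -1183120127/134748900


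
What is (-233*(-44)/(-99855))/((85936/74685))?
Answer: -12761177/143018988 ≈ -0.089227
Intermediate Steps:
(-233*(-44)/(-99855))/((85936/74685)) = (10252*(-1/99855))/((85936*(1/74685))) = -10252/(99855*85936/74685) = -10252/99855*74685/85936 = -12761177/143018988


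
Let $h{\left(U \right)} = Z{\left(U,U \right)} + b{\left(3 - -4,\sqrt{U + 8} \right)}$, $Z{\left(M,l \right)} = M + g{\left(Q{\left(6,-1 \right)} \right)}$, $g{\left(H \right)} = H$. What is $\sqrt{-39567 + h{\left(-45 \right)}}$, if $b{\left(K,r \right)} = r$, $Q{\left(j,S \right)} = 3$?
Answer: $\sqrt{-39609 + i \sqrt{37}} \approx 0.015 + 199.02 i$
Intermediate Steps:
$Z{\left(M,l \right)} = 3 + M$ ($Z{\left(M,l \right)} = M + 3 = 3 + M$)
$h{\left(U \right)} = 3 + U + \sqrt{8 + U}$ ($h{\left(U \right)} = \left(3 + U\right) + \sqrt{U + 8} = \left(3 + U\right) + \sqrt{8 + U} = 3 + U + \sqrt{8 + U}$)
$\sqrt{-39567 + h{\left(-45 \right)}} = \sqrt{-39567 + \left(3 - 45 + \sqrt{8 - 45}\right)} = \sqrt{-39567 + \left(3 - 45 + \sqrt{-37}\right)} = \sqrt{-39567 + \left(3 - 45 + i \sqrt{37}\right)} = \sqrt{-39567 - \left(42 - i \sqrt{37}\right)} = \sqrt{-39609 + i \sqrt{37}}$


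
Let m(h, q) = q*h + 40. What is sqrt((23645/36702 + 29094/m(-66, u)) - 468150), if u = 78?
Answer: 2*I*sqrt(7141484173965491737)/7811409 ≈ 684.22*I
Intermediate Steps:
m(h, q) = 40 + h*q (m(h, q) = h*q + 40 = 40 + h*q)
sqrt((23645/36702 + 29094/m(-66, u)) - 468150) = sqrt((23645/36702 + 29094/(40 - 66*78)) - 468150) = sqrt((23645*(1/36702) + 29094/(40 - 5148)) - 468150) = sqrt((23645/36702 + 29094/(-5108)) - 468150) = sqrt((23645/36702 + 29094*(-1/5108)) - 468150) = sqrt((23645/36702 - 14547/2554) - 468150) = sqrt(-118378666/23434227 - 468150) = sqrt(-10970851748716/23434227) = 2*I*sqrt(7141484173965491737)/7811409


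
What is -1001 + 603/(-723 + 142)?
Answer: -582184/581 ≈ -1002.0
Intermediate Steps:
-1001 + 603/(-723 + 142) = -1001 + 603/(-581) = -1001 - 1/581*603 = -1001 - 603/581 = -582184/581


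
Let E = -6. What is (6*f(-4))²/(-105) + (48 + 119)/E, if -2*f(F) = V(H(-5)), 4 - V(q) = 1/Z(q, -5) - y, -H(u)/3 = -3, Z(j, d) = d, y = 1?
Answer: -158293/5250 ≈ -30.151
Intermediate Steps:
H(u) = 9 (H(u) = -3*(-3) = 9)
V(q) = 26/5 (V(q) = 4 - (1/(-5) - 1*1) = 4 - (-⅕ - 1) = 4 - 1*(-6/5) = 4 + 6/5 = 26/5)
f(F) = -13/5 (f(F) = -½*26/5 = -13/5)
(6*f(-4))²/(-105) + (48 + 119)/E = (6*(-13/5))²/(-105) + (48 + 119)/(-6) = (-78/5)²*(-1/105) + 167*(-⅙) = (6084/25)*(-1/105) - 167/6 = -2028/875 - 167/6 = -158293/5250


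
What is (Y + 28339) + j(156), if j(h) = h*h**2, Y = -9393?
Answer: 3815362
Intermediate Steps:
j(h) = h**3
(Y + 28339) + j(156) = (-9393 + 28339) + 156**3 = 18946 + 3796416 = 3815362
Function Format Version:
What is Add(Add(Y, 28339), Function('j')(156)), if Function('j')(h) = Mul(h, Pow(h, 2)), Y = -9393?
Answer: 3815362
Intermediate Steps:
Function('j')(h) = Pow(h, 3)
Add(Add(Y, 28339), Function('j')(156)) = Add(Add(-9393, 28339), Pow(156, 3)) = Add(18946, 3796416) = 3815362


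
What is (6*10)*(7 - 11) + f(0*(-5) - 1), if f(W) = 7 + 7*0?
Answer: -233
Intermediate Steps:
f(W) = 7 (f(W) = 7 + 0 = 7)
(6*10)*(7 - 11) + f(0*(-5) - 1) = (6*10)*(7 - 11) + 7 = 60*(-4) + 7 = -240 + 7 = -233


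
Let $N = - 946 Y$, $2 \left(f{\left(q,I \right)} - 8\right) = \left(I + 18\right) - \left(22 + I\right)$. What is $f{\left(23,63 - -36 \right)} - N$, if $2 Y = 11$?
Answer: $5209$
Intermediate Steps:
$Y = \frac{11}{2}$ ($Y = \frac{1}{2} \cdot 11 = \frac{11}{2} \approx 5.5$)
$f{\left(q,I \right)} = 6$ ($f{\left(q,I \right)} = 8 + \frac{\left(I + 18\right) - \left(22 + I\right)}{2} = 8 + \frac{\left(18 + I\right) - \left(22 + I\right)}{2} = 8 + \frac{1}{2} \left(-4\right) = 8 - 2 = 6$)
$N = -5203$ ($N = \left(-946\right) \frac{11}{2} = -5203$)
$f{\left(23,63 - -36 \right)} - N = 6 - -5203 = 6 + 5203 = 5209$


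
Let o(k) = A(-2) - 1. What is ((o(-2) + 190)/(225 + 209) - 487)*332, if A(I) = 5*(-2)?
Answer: -35055714/217 ≈ -1.6155e+5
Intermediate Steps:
A(I) = -10
o(k) = -11 (o(k) = -10 - 1 = -11)
((o(-2) + 190)/(225 + 209) - 487)*332 = ((-11 + 190)/(225 + 209) - 487)*332 = (179/434 - 487)*332 = -211179/434*332 = -35055714/217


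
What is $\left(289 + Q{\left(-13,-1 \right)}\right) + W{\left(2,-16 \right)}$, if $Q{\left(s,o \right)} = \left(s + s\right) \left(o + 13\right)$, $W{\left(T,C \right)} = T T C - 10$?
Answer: $-97$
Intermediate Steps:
$W{\left(T,C \right)} = -10 + C T^{2}$ ($W{\left(T,C \right)} = T^{2} C - 10 = C T^{2} - 10 = -10 + C T^{2}$)
$Q{\left(s,o \right)} = 2 s \left(13 + o\right)$
$\left(289 + Q{\left(-13,-1 \right)}\right) + W{\left(2,-16 \right)} = \left(289 + 2 \left(-13\right) \left(13 - 1\right)\right) - \left(10 + 16 \cdot 2^{2}\right) = \left(289 + 2 \left(-13\right) 12\right) - 74 = \left(289 - 312\right) - 74 = -23 - 74 = -97$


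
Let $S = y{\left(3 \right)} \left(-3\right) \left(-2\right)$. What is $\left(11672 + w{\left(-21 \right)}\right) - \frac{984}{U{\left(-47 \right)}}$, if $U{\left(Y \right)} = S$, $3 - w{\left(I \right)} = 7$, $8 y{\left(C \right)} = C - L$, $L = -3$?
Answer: $\frac{34348}{3} \approx 11449.0$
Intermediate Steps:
$y{\left(C \right)} = \frac{3}{8} + \frac{C}{8}$ ($y{\left(C \right)} = \frac{C - -3}{8} = \frac{C + 3}{8} = \frac{3 + C}{8} = \frac{3}{8} + \frac{C}{8}$)
$w{\left(I \right)} = -4$ ($w{\left(I \right)} = 3 - 7 = -4$)
$S = \frac{9}{2}$ ($S = \left(\frac{3}{8} + \frac{1}{8} \cdot 3\right) \left(-3\right) \left(-2\right) = \left(\frac{3}{8} + \frac{3}{8}\right) \left(-3\right) \left(-2\right) = \frac{3}{4} \left(-3\right) \left(-2\right) = \left(- \frac{9}{4}\right) \left(-2\right) = \frac{9}{2} \approx 4.5$)
$U{\left(Y \right)} = \frac{9}{2}$
$\left(11672 + w{\left(-21 \right)}\right) - \frac{984}{U{\left(-47 \right)}} = \left(11672 - 4\right) - \frac{984}{\frac{9}{2}} = 11668 - \frac{656}{3} = \frac{34348}{3}$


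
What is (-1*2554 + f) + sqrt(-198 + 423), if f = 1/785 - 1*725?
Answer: -2562239/785 ≈ -3264.0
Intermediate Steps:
f = -569124/785 (f = 1/785 - 725 = -569124/785 ≈ -725.00)
(-1*2554 + f) + sqrt(-198 + 423) = (-1*2554 - 569124/785) + sqrt(-198 + 423) = (-2554 - 569124/785) + sqrt(225) = -2574014/785 + 15 = -2562239/785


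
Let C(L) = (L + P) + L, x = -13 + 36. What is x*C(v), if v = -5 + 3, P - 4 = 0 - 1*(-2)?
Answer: 46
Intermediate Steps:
P = 6 (P = 4 + (0 - 1*(-2)) = 4 + (0 + 2) = 4 + 2 = 6)
x = 23
v = -2
C(L) = 6 + 2*L (C(L) = (L + 6) + L = (6 + L) + L = 6 + 2*L)
x*C(v) = 23*(6 + 2*(-2)) = 23*(6 - 4) = 23*2 = 46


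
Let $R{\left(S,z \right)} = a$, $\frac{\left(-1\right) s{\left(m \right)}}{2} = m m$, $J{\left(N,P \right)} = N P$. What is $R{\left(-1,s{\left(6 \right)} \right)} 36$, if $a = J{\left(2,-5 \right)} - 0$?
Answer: $-360$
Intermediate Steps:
$s{\left(m \right)} = - 2 m^{2}$ ($s{\left(m \right)} = - 2 m m = - 2 m^{2}$)
$a = -10$ ($a = 2 \left(-5\right) - 0 = -10 + 0 = -10$)
$R{\left(S,z \right)} = -10$
$R{\left(-1,s{\left(6 \right)} \right)} 36 = \left(-10\right) 36 = -360$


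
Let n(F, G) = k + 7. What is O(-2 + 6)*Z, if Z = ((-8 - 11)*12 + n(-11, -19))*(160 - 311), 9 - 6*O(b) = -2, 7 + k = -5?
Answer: 387013/6 ≈ 64502.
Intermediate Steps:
k = -12 (k = -7 - 5 = -12)
n(F, G) = -5 (n(F, G) = -12 + 7 = -5)
O(b) = 11/6 (O(b) = 3/2 - ⅙*(-2) = 3/2 + ⅓ = 11/6)
Z = 35183 (Z = ((-8 - 11)*12 - 5)*(160 - 311) = (-19*12 - 5)*(-151) = (-228 - 5)*(-151) = -233*(-151) = 35183)
O(-2 + 6)*Z = (11/6)*35183 = 387013/6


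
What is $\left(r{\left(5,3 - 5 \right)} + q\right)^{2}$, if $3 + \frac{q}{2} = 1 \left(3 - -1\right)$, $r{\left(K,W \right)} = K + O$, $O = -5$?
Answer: $4$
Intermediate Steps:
$r{\left(K,W \right)} = -5 + K$ ($r{\left(K,W \right)} = K - 5 = -5 + K$)
$q = 2$ ($q = -6 + 2 \cdot 1 \left(3 - -1\right) = -6 + 2 \cdot 1 \left(3 + \left(-2 + 3\right)\right) = -6 + 2 \cdot 1 \left(3 + 1\right) = -6 + 2 \cdot 1 \cdot 4 = -6 + 2 \cdot 4 = -6 + 8 = 2$)
$\left(r{\left(5,3 - 5 \right)} + q\right)^{2} = \left(\left(-5 + 5\right) + 2\right)^{2} = \left(0 + 2\right)^{2} = 2^{2} = 4$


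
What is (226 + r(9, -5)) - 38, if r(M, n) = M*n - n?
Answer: 148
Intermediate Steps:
r(M, n) = -n + M*n
(226 + r(9, -5)) - 38 = (226 - 5*(-1 + 9)) - 38 = (226 - 5*8) - 38 = (226 - 40) - 38 = 186 - 38 = 148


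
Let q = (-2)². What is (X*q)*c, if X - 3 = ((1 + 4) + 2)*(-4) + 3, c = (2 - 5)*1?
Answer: 264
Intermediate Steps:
c = -3 (c = -3*1 = -3)
q = 4
X = -22 (X = 3 + (((1 + 4) + 2)*(-4) + 3) = 3 + ((5 + 2)*(-4) + 3) = 3 + (7*(-4) + 3) = 3 + (-28 + 3) = 3 - 25 = -22)
(X*q)*c = -22*4*(-3) = -88*(-3) = 264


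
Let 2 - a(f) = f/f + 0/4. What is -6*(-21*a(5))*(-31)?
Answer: -3906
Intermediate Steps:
a(f) = 1 (a(f) = 2 - (f/f + 0/4) = 2 - (1 + 0*(¼)) = 2 - (1 + 0) = 2 - 1*1 = 2 - 1 = 1)
-6*(-21*a(5))*(-31) = -6*(-21*1)*(-31) = -(-126)*(-31) = -6*651 = -3906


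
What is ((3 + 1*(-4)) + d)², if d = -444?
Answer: 198025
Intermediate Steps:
((3 + 1*(-4)) + d)² = ((3 + 1*(-4)) - 444)² = ((3 - 4) - 444)² = (-1 - 444)² = (-445)² = 198025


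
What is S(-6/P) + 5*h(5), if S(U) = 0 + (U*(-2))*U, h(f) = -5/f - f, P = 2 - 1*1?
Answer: -102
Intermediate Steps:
P = 1 (P = 2 - 1 = 1)
h(f) = -f - 5/f
S(U) = -2*U**2 (S(U) = 0 + (-2*U)*U = 0 - 2*U**2 = -2*U**2)
S(-6/P) + 5*h(5) = -2*(-6/1)**2 + 5*(-1*5 - 5/5) = -2*(-6*1)**2 + 5*(-5 - 5*1/5) = -2*(-6)**2 + 5*(-5 - 1) = -2*36 + 5*(-6) = -72 - 30 = -102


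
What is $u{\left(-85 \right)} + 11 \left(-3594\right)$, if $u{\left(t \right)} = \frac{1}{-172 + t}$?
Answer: $- \frac{10160239}{257} \approx -39534.0$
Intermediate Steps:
$u{\left(-85 \right)} + 11 \left(-3594\right) = \frac{1}{-172 - 85} + 11 \left(-3594\right) = \frac{1}{-257} - 39534 = - \frac{1}{257} - 39534 = - \frac{10160239}{257}$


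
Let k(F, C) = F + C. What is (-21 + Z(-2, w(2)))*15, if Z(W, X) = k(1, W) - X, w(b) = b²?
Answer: -390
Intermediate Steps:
k(F, C) = C + F
Z(W, X) = 1 + W - X (Z(W, X) = (W + 1) - X = (1 + W) - X = 1 + W - X)
(-21 + Z(-2, w(2)))*15 = (-21 + (1 - 2 - 1*2²))*15 = (-21 + (1 - 2 - 1*4))*15 = (-21 + (1 - 2 - 4))*15 = (-21 - 5)*15 = -26*15 = -390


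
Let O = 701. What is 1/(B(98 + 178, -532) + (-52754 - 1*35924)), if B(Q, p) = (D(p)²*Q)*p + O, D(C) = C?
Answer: -1/41557067945 ≈ -2.4063e-11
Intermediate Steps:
B(Q, p) = 701 + Q*p³ (B(Q, p) = (p²*Q)*p + 701 = (Q*p²)*p + 701 = Q*p³ + 701 = 701 + Q*p³)
1/(B(98 + 178, -532) + (-52754 - 1*35924)) = 1/((701 + (98 + 178)*(-532)³) + (-52754 - 1*35924)) = 1/((701 + 276*(-150568768)) + (-52754 - 35924)) = 1/((701 - 41556979968) - 88678) = 1/(-41556979267 - 88678) = 1/(-41557067945) = -1/41557067945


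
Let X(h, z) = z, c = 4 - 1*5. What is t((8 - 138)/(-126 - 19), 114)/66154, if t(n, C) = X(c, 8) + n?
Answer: 129/959233 ≈ 0.00013448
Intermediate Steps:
c = -1 (c = 4 - 5 = -1)
t(n, C) = 8 + n
t((8 - 138)/(-126 - 19), 114)/66154 = (8 + (8 - 138)/(-126 - 19))/66154 = (8 - 130/(-145))*(1/66154) = (8 - 130*(-1/145))*(1/66154) = (8 + 26/29)*(1/66154) = (258/29)*(1/66154) = 129/959233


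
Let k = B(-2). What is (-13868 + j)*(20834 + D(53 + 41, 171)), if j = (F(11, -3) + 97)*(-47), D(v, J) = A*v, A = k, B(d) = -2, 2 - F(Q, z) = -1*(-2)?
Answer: -380443842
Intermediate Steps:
F(Q, z) = 0 (F(Q, z) = 2 - (-1)*(-2) = 2 - 1*2 = 2 - 2 = 0)
k = -2
A = -2
D(v, J) = -2*v
j = -4559 (j = (0 + 97)*(-47) = 97*(-47) = -4559)
(-13868 + j)*(20834 + D(53 + 41, 171)) = (-13868 - 4559)*(20834 - 2*(53 + 41)) = -18427*(20834 - 2*94) = -18427*(20834 - 188) = -18427*20646 = -380443842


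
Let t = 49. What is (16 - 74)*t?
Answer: -2842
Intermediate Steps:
(16 - 74)*t = (16 - 74)*49 = -58*49 = -2842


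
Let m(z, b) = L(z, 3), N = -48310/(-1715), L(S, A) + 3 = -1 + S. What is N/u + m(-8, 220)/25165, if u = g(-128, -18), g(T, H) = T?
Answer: -17405077/78917440 ≈ -0.22055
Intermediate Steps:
L(S, A) = -4 + S (L(S, A) = -3 + (-1 + S) = -4 + S)
u = -128
N = 9662/343 (N = -48310*(-1/1715) = 9662/343 ≈ 28.169)
m(z, b) = -4 + z
N/u + m(-8, 220)/25165 = (9662/343)/(-128) + (-4 - 8)/25165 = (9662/343)*(-1/128) - 12*1/25165 = -4831/21952 - 12/25165 = -17405077/78917440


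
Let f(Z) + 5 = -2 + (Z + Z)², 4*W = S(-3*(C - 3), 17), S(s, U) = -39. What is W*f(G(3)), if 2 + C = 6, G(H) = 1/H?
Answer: 767/12 ≈ 63.917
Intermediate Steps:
C = 4 (C = -2 + 6 = 4)
W = -39/4 (W = (¼)*(-39) = -39/4 ≈ -9.7500)
f(Z) = -7 + 4*Z² (f(Z) = -5 + (-2 + (Z + Z)²) = -5 + (-2 + (2*Z)²) = -5 + (-2 + 4*Z²) = -7 + 4*Z²)
W*f(G(3)) = -39*(-7 + 4*(1/3)²)/4 = -39*(-7 + 4*(⅓)²)/4 = -39*(-7 + 4*(⅑))/4 = -39*(-7 + 4/9)/4 = -39/4*(-59/9) = 767/12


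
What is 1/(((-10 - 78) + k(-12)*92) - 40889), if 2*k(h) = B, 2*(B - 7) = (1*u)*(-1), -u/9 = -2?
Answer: -1/41069 ≈ -2.4349e-5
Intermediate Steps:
u = 18 (u = -9*(-2) = 18)
B = -2 (B = 7 + ((1*18)*(-1))/2 = 7 + (18*(-1))/2 = 7 + (½)*(-18) = 7 - 9 = -2)
k(h) = -1 (k(h) = (½)*(-2) = -1)
1/(((-10 - 78) + k(-12)*92) - 40889) = 1/(((-10 - 78) - 1*92) - 40889) = 1/((-88 - 92) - 40889) = 1/(-180 - 40889) = 1/(-41069) = -1/41069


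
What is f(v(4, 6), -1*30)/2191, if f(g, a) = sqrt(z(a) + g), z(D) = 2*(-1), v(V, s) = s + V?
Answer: 2*sqrt(2)/2191 ≈ 0.0012909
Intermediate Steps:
v(V, s) = V + s
z(D) = -2
f(g, a) = sqrt(-2 + g)
f(v(4, 6), -1*30)/2191 = sqrt(-2 + (4 + 6))/2191 = sqrt(-2 + 10)*(1/2191) = sqrt(8)*(1/2191) = (2*sqrt(2))*(1/2191) = 2*sqrt(2)/2191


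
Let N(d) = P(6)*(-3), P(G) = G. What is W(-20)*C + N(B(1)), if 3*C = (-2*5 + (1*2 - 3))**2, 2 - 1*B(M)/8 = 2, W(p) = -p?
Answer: 2366/3 ≈ 788.67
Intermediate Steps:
B(M) = 0 (B(M) = 16 - 8*2 = 16 - 16 = 0)
C = 121/3 (C = (-2*5 + (1*2 - 3))**2/3 = (-10 + (2 - 3))**2/3 = (-10 - 1)**2/3 = (1/3)*(-11)**2 = (1/3)*121 = 121/3 ≈ 40.333)
N(d) = -18 (N(d) = 6*(-3) = -18)
W(-20)*C + N(B(1)) = -1*(-20)*(121/3) - 18 = 20*(121/3) - 18 = 2420/3 - 18 = 2366/3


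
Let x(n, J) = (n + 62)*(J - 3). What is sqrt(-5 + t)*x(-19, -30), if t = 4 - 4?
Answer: -1419*I*sqrt(5) ≈ -3173.0*I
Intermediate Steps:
x(n, J) = (-3 + J)*(62 + n) (x(n, J) = (62 + n)*(-3 + J) = (-3 + J)*(62 + n))
t = 0
sqrt(-5 + t)*x(-19, -30) = sqrt(-5 + 0)*(-186 - 3*(-19) + 62*(-30) - 30*(-19)) = sqrt(-5)*(-186 + 57 - 1860 + 570) = (I*sqrt(5))*(-1419) = -1419*I*sqrt(5)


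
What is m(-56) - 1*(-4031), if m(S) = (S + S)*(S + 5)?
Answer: 9743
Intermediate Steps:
m(S) = 2*S*(5 + S) (m(S) = (2*S)*(5 + S) = 2*S*(5 + S))
m(-56) - 1*(-4031) = 2*(-56)*(5 - 56) - 1*(-4031) = 2*(-56)*(-51) + 4031 = 5712 + 4031 = 9743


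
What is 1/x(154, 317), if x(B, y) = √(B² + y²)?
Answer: √124205/124205 ≈ 0.0028375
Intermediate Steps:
1/x(154, 317) = 1/(√(154² + 317²)) = 1/(√(23716 + 100489)) = 1/(√124205) = √124205/124205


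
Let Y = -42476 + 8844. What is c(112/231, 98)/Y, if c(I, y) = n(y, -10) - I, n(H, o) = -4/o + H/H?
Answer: -151/5549280 ≈ -2.7211e-5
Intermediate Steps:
n(H, o) = 1 - 4/o (n(H, o) = -4/o + 1 = 1 - 4/o)
c(I, y) = 7/5 - I (c(I, y) = (-4 - 10)/(-10) - I = -1/10*(-14) - I = 7/5 - I)
Y = -33632
c(112/231, 98)/Y = (7/5 - 112/231)/(-33632) = (7/5 - 112/231)*(-1/33632) = (7/5 - 1*16/33)*(-1/33632) = (7/5 - 16/33)*(-1/33632) = (151/165)*(-1/33632) = -151/5549280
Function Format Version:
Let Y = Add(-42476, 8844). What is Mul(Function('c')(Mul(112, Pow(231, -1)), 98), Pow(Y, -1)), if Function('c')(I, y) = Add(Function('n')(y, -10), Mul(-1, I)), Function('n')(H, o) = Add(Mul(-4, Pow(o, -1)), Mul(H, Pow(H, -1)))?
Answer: Rational(-151, 5549280) ≈ -2.7211e-5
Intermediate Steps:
Function('n')(H, o) = Add(1, Mul(-4, Pow(o, -1))) (Function('n')(H, o) = Add(Mul(-4, Pow(o, -1)), 1) = Add(1, Mul(-4, Pow(o, -1))))
Function('c')(I, y) = Add(Rational(7, 5), Mul(-1, I)) (Function('c')(I, y) = Add(Mul(Pow(-10, -1), Add(-4, -10)), Mul(-1, I)) = Add(Mul(Rational(-1, 10), -14), Mul(-1, I)) = Add(Rational(7, 5), Mul(-1, I)))
Y = -33632
Mul(Function('c')(Mul(112, Pow(231, -1)), 98), Pow(Y, -1)) = Mul(Add(Rational(7, 5), Mul(-1, Mul(112, Pow(231, -1)))), Pow(-33632, -1)) = Mul(Add(Rational(7, 5), Mul(-1, Mul(112, Rational(1, 231)))), Rational(-1, 33632)) = Mul(Add(Rational(7, 5), Mul(-1, Rational(16, 33))), Rational(-1, 33632)) = Mul(Add(Rational(7, 5), Rational(-16, 33)), Rational(-1, 33632)) = Mul(Rational(151, 165), Rational(-1, 33632)) = Rational(-151, 5549280)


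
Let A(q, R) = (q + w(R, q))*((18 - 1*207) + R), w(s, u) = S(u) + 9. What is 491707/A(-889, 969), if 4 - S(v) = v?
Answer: 491707/10140 ≈ 48.492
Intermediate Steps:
S(v) = 4 - v
w(s, u) = 13 - u (w(s, u) = (4 - u) + 9 = 13 - u)
A(q, R) = -2457 + 13*R (A(q, R) = (q + (13 - q))*((18 - 1*207) + R) = 13*((18 - 207) + R) = 13*(-189 + R) = -2457 + 13*R)
491707/A(-889, 969) = 491707/(-2457 + 13*969) = 491707/(-2457 + 12597) = 491707/10140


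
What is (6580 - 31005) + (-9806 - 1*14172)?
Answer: -48403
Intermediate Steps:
(6580 - 31005) + (-9806 - 1*14172) = -24425 + (-9806 - 14172) = -24425 - 23978 = -48403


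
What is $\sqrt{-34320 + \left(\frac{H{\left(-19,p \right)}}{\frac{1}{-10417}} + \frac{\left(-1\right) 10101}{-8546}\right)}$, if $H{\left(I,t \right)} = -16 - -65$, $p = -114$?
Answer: $\frac{i \sqrt{39785467470202}}{8546} \approx 738.07 i$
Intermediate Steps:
$H{\left(I,t \right)} = 49$ ($H{\left(I,t \right)} = -16 + 65 = 49$)
$\sqrt{-34320 + \left(\frac{H{\left(-19,p \right)}}{\frac{1}{-10417}} + \frac{\left(-1\right) 10101}{-8546}\right)} = \sqrt{-34320 + \left(\frac{49}{\frac{1}{-10417}} + \frac{\left(-1\right) 10101}{-8546}\right)} = \sqrt{-34320 + \left(\frac{49}{- \frac{1}{10417}} - - \frac{10101}{8546}\right)} = \sqrt{-34320 + \left(49 \left(-10417\right) + \frac{10101}{8546}\right)} = \sqrt{-34320 + \left(-510433 + \frac{10101}{8546}\right)} = \sqrt{-34320 - \frac{4362150317}{8546}} = \sqrt{- \frac{4655449037}{8546}} = \frac{i \sqrt{39785467470202}}{8546}$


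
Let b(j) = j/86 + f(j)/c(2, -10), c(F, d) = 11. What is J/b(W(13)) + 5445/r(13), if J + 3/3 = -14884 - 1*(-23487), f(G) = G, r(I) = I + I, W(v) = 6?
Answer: 107371891/7566 ≈ 14191.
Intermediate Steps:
r(I) = 2*I
b(j) = 97*j/946 (b(j) = j/86 + j/11 = 97*j/946)
J = 8602 (J = -1 + (-14884 - 1*(-23487)) = -1 + (-14884 + 23487) = -1 + 8603 = 8602)
J/b(W(13)) + 5445/r(13) = 8602/(((97/946)*6)) + 5445/((2*13)) = 8602/(291/473) + 5445/26 = 8602*(473/291) + 5445*(1/26) = 4068746/291 + 5445/26 = 107371891/7566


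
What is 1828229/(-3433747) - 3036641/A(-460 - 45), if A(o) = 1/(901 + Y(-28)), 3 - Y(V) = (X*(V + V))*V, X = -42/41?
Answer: -1073152698675232229/140783627 ≈ -7.6227e+9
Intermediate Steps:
X = -42/41 (X = -42*1/41 = -42/41 ≈ -1.0244)
Y(V) = 3 + 84*V²/41 (Y(V) = 3 - (-42*(V + V)/41)*V = 3 - (-84*V/41)*V = 3 - (-84)*V²/41 = 3 + 84*V²/41)
A(o) = 41/102920 (A(o) = 1/(901 + (3 + (84/41)*(-28)²)) = 1/(901 + (3 + (84/41)*784)) = 1/(901 + (3 + 65856/41)) = 1/(901 + 65979/41) = 1/(102920/41) = 41/102920)
1828229/(-3433747) - 3036641/A(-460 - 45) = 1828229/(-3433747) - 3036641/41/102920 = 1828229*(-1/3433747) - 3036641*102920/41 = -1828229/3433747 - 312531091720/41 = -1073152698675232229/140783627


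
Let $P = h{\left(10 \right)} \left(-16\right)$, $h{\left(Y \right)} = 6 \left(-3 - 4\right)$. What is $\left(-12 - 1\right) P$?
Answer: $-8736$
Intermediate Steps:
$h{\left(Y \right)} = -42$ ($h{\left(Y \right)} = 6 \left(-7\right) = -42$)
$P = 672$ ($P = \left(-42\right) \left(-16\right) = 672$)
$\left(-12 - 1\right) P = \left(-12 - 1\right) 672 = \left(-13\right) 672 = -8736$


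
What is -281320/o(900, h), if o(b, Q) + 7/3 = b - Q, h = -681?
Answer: -105495/592 ≈ -178.20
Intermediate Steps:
o(b, Q) = -7/3 + b - Q (o(b, Q) = -7/3 + (b - Q) = -7/3 + b - Q)
-281320/o(900, h) = -281320/(-7/3 + 900 - 1*(-681)) = -281320/(-7/3 + 900 + 681) = -281320/4736/3 = -281320*3/4736 = -105495/592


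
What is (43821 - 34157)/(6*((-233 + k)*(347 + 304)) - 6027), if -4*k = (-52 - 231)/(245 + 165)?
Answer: -7924480/750669801 ≈ -0.010557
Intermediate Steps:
k = 283/1640 (k = -(-52 - 231)/(4*(245 + 165)) = -(-283)/(4*410) = -¼*(-283/410) = 283/1640 ≈ 0.17256)
(43821 - 34157)/(6*((-233 + k)*(347 + 304)) - 6027) = (43821 - 34157)/(6*((-233 + 283/1640)*(347 + 304)) - 6027) = 9664/(6*(-381837/1640*651) - 6027) = 9664/(6*(-248575887/1640) - 6027) = 9664/(-745727661/820 - 6027) = 9664/(-750669801/820) = 9664*(-820/750669801) = -7924480/750669801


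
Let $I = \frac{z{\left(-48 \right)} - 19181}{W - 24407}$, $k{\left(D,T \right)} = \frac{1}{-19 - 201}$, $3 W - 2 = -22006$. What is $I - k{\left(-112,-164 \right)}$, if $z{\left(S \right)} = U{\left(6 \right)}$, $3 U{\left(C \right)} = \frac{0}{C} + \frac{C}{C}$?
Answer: $\frac{2550893}{4189900} \approx 0.60882$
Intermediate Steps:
$U{\left(C \right)} = \frac{1}{3}$ ($U{\left(C \right)} = \frac{\frac{0}{C} + \frac{C}{C}}{3} = \frac{0 + 1}{3} = \frac{1}{3} \cdot 1 = \frac{1}{3}$)
$W = - \frac{22004}{3}$ ($W = \frac{2}{3} + \frac{1}{3} \left(-22006\right) = \frac{2}{3} - \frac{22006}{3} = - \frac{22004}{3} \approx -7334.7$)
$z{\left(S \right)} = \frac{1}{3}$
$k{\left(D,T \right)} = - \frac{1}{220}$ ($k{\left(D,T \right)} = \frac{1}{-220} = - \frac{1}{220}$)
$I = \frac{57542}{95225}$ ($I = \frac{\frac{1}{3} - 19181}{- \frac{22004}{3} - 24407} = - \frac{57542}{3 \left(- \frac{95225}{3}\right)} = \left(- \frac{57542}{3}\right) \left(- \frac{3}{95225}\right) = \frac{57542}{95225} \approx 0.60427$)
$I - k{\left(-112,-164 \right)} = \frac{57542}{95225} - - \frac{1}{220} = \frac{57542}{95225} + \frac{1}{220} = \frac{2550893}{4189900}$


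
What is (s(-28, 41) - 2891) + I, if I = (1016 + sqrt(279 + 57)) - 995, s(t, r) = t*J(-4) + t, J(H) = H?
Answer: -2786 + 4*sqrt(21) ≈ -2767.7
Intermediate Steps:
s(t, r) = -3*t (s(t, r) = t*(-4) + t = -4*t + t = -3*t)
I = 21 + 4*sqrt(21) (I = (1016 + sqrt(336)) - 995 = (1016 + 4*sqrt(21)) - 995 = 21 + 4*sqrt(21) ≈ 39.330)
(s(-28, 41) - 2891) + I = (-3*(-28) - 2891) + (21 + 4*sqrt(21)) = (84 - 2891) + (21 + 4*sqrt(21)) = -2807 + (21 + 4*sqrt(21)) = -2786 + 4*sqrt(21)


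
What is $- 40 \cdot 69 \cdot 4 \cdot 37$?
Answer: $-408480$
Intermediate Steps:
$- 40 \cdot 69 \cdot 4 \cdot 37 = - 2760 \cdot 148 = \left(-1\right) 408480 = -408480$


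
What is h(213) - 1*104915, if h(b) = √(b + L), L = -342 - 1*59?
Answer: -104915 + 2*I*√47 ≈ -1.0492e+5 + 13.711*I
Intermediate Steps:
L = -401 (L = -342 - 59 = -401)
h(b) = √(-401 + b) (h(b) = √(b - 401) = √(-401 + b))
h(213) - 1*104915 = √(-401 + 213) - 1*104915 = √(-188) - 104915 = 2*I*√47 - 104915 = -104915 + 2*I*√47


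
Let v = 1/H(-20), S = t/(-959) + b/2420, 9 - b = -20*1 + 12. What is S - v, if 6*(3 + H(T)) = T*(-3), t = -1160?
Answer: 2491963/2320780 ≈ 1.0738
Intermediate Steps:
H(T) = -3 - T/2 (H(T) = -3 + (T*(-3))/6 = -3 + (-3*T)/6 = -3 - T/2)
b = 17 (b = 9 - (-20*1 + 12) = 9 - (-20 + 12) = 9 - 1*(-8) = 9 + 8 = 17)
S = 2823503/2320780 (S = -1160/(-959) + 17/2420 = -1160*(-1/959) + 17*(1/2420) = 1160/959 + 17/2420 = 2823503/2320780 ≈ 1.2166)
v = ⅐ (v = 1/(-3 - ½*(-20)) = 1/(-3 + 10) = 1/7 = ⅐ ≈ 0.14286)
S - v = 2823503/2320780 - 1*⅐ = 2823503/2320780 - ⅐ = 2491963/2320780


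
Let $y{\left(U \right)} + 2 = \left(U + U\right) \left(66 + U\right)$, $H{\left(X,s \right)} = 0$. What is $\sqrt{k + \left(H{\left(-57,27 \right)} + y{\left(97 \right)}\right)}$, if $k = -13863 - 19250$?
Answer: $i \sqrt{1493} \approx 38.639 i$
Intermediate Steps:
$y{\left(U \right)} = -2 + 2 U \left(66 + U\right)$ ($y{\left(U \right)} = -2 + \left(U + U\right) \left(66 + U\right) = -2 + 2 U \left(66 + U\right)$)
$k = -33113$
$\sqrt{k + \left(H{\left(-57,27 \right)} + y{\left(97 \right)}\right)} = \sqrt{-33113 + \left(0 + \left(-2 + 2 \cdot 97^{2} + 132 \cdot 97\right)\right)} = \sqrt{-33113 + \left(0 + \left(-2 + 2 \cdot 9409 + 12804\right)\right)} = \sqrt{-33113 + \left(0 + \left(-2 + 18818 + 12804\right)\right)} = \sqrt{-33113 + \left(0 + 31620\right)} = \sqrt{-33113 + 31620} = \sqrt{-1493} = i \sqrt{1493}$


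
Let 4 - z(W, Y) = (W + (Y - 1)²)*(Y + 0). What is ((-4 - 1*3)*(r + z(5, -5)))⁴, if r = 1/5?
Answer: 2874212661315856/625 ≈ 4.5987e+12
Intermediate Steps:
r = ⅕ (r = 1*(⅕) = ⅕ ≈ 0.20000)
z(W, Y) = 4 - Y*(W + (-1 + Y)²) (z(W, Y) = 4 - (W + (Y - 1)²)*(Y + 0) = 4 - (W + (-1 + Y)²)*Y = 4 - Y*(W + (-1 + Y)²))
((-4 - 1*3)*(r + z(5, -5)))⁴ = ((-4 - 1*3)*(⅕ + (4 - 1*5*(-5) - 1*(-5)*(-1 - 5)²)))⁴ = ((-4 - 3)*(⅕ + (4 + 25 - 1*(-5)*(-6)²)))⁴ = (-7*(⅕ + (4 + 25 - 1*(-5)*36)))⁴ = (-7*(⅕ + (4 + 25 + 180)))⁴ = (-7*(⅕ + 209))⁴ = (-7*1046/5)⁴ = (-7322/5)⁴ = 2874212661315856/625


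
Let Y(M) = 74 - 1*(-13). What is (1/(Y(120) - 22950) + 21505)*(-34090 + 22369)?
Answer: -1920950056298/7621 ≈ -2.5206e+8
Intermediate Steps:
Y(M) = 87 (Y(M) = 74 + 13 = 87)
(1/(Y(120) - 22950) + 21505)*(-34090 + 22369) = (1/(87 - 22950) + 21505)*(-34090 + 22369) = (1/(-22863) + 21505)*(-11721) = (-1/22863 + 21505)*(-11721) = (491668814/22863)*(-11721) = -1920950056298/7621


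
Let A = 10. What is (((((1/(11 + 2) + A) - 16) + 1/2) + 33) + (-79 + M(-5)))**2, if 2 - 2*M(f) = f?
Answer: 388129/169 ≈ 2296.6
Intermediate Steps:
M(f) = 1 - f/2
(((((1/(11 + 2) + A) - 16) + 1/2) + 33) + (-79 + M(-5)))**2 = (((((1/(11 + 2) + 10) - 16) + 1/2) + 33) + (-79 + (1 - 1/2*(-5))))**2 = (((((1/13 + 10) - 16) + 1/2) + 33) + (-79 + (1 + 5/2)))**2 = (((((1/13 + 10) - 16) + 1/2) + 33) + (-79 + 7/2))**2 = ((((131/13 - 16) + 1/2) + 33) - 151/2)**2 = (((-77/13 + 1/2) + 33) - 151/2)**2 = ((-141/26 + 33) - 151/2)**2 = (717/26 - 151/2)**2 = (-623/13)**2 = 388129/169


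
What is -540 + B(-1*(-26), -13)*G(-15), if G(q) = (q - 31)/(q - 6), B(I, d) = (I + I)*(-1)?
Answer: -13732/21 ≈ -653.90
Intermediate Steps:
B(I, d) = -2*I (B(I, d) = (2*I)*(-1) = -2*I)
G(q) = (-31 + q)/(-6 + q)
-540 + B(-1*(-26), -13)*G(-15) = -540 + (-(-2)*(-26))*((-31 - 15)/(-6 - 15)) = -540 + (-2*26)*(-46/(-21)) = -540 - (-52)*(-46)/21 = -540 - 52*46/21 = -540 - 2392/21 = -13732/21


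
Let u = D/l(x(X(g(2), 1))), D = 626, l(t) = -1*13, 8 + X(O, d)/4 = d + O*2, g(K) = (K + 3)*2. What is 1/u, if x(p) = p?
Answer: -13/626 ≈ -0.020767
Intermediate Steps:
g(K) = 6 + 2*K (g(K) = (3 + K)*2 = 6 + 2*K)
X(O, d) = -32 + 4*d + 8*O (X(O, d) = -32 + 4*(d + O*2) = -32 + 4*(d + 2*O) = -32 + (4*d + 8*O) = -32 + 4*d + 8*O)
l(t) = -13
u = -626/13 (u = 626/(-13) = 626*(-1/13) = -626/13 ≈ -48.154)
1/u = 1/(-626/13) = -13/626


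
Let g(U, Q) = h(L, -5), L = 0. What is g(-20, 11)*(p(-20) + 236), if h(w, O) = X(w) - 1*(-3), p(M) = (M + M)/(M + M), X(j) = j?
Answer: 711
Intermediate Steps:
p(M) = 1 (p(M) = (2*M)/((2*M)) = (2*M)*(1/(2*M)) = 1)
h(w, O) = 3 + w (h(w, O) = w - 1*(-3) = w + 3 = 3 + w)
g(U, Q) = 3 (g(U, Q) = 3 + 0 = 3)
g(-20, 11)*(p(-20) + 236) = 3*(1 + 236) = 3*237 = 711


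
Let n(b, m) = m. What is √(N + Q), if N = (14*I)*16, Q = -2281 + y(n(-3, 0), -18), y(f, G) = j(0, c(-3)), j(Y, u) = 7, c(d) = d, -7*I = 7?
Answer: I*√2498 ≈ 49.98*I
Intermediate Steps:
I = -1 (I = -⅐*7 = -1)
y(f, G) = 7
Q = -2274 (Q = -2281 + 7 = -2274)
N = -224 (N = (14*(-1))*16 = -14*16 = -224)
√(N + Q) = √(-224 - 2274) = √(-2498) = I*√2498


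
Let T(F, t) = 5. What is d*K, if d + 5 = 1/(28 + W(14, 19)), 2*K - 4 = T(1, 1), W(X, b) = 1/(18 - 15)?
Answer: -1899/85 ≈ -22.341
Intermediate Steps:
W(X, b) = ⅓ (W(X, b) = 1/3 = ⅓)
K = 9/2 (K = 2 + (½)*5 = 2 + 5/2 = 9/2 ≈ 4.5000)
d = -422/85 (d = -5 + 1/(28 + ⅓) = -5 + 1/(85/3) = -5 + 3/85 = -422/85 ≈ -4.9647)
d*K = -422/85*9/2 = -1899/85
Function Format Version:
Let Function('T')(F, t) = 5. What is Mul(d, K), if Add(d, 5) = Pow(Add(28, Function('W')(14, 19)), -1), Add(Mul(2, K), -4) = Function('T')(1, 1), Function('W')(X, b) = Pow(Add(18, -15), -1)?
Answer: Rational(-1899, 85) ≈ -22.341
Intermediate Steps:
Function('W')(X, b) = Rational(1, 3) (Function('W')(X, b) = Pow(3, -1) = Rational(1, 3))
K = Rational(9, 2) (K = Add(2, Mul(Rational(1, 2), 5)) = Add(2, Rational(5, 2)) = Rational(9, 2) ≈ 4.5000)
d = Rational(-422, 85) (d = Add(-5, Pow(Add(28, Rational(1, 3)), -1)) = Add(-5, Pow(Rational(85, 3), -1)) = Add(-5, Rational(3, 85)) = Rational(-422, 85) ≈ -4.9647)
Mul(d, K) = Mul(Rational(-422, 85), Rational(9, 2)) = Rational(-1899, 85)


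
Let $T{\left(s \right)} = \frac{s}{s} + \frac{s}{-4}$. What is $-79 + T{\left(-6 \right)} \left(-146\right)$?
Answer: $-444$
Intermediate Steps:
$T{\left(s \right)} = 1 - \frac{s}{4}$ ($T{\left(s \right)} = 1 + s \left(- \frac{1}{4}\right) = 1 - \frac{s}{4}$)
$-79 + T{\left(-6 \right)} \left(-146\right) = -79 + \left(1 - - \frac{3}{2}\right) \left(-146\right) = -79 + \left(1 + \frac{3}{2}\right) \left(-146\right) = -79 + \frac{5}{2} \left(-146\right) = -79 - 365 = -444$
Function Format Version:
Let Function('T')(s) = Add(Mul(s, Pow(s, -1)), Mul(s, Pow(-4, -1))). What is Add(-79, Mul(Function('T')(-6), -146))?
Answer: -444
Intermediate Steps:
Function('T')(s) = Add(1, Mul(Rational(-1, 4), s)) (Function('T')(s) = Add(1, Mul(s, Rational(-1, 4))) = Add(1, Mul(Rational(-1, 4), s)))
Add(-79, Mul(Function('T')(-6), -146)) = Add(-79, Mul(Add(1, Mul(Rational(-1, 4), -6)), -146)) = Add(-79, Mul(Add(1, Rational(3, 2)), -146)) = Add(-79, Mul(Rational(5, 2), -146)) = Add(-79, -365) = -444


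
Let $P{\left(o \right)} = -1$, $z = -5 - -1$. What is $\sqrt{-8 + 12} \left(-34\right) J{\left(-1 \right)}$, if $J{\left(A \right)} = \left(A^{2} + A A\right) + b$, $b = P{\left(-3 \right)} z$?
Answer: $-408$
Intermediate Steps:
$z = -4$ ($z = -5 + 1 = -4$)
$b = 4$ ($b = \left(-1\right) \left(-4\right) = 4$)
$J{\left(A \right)} = 4 + 2 A^{2}$ ($J{\left(A \right)} = \left(A^{2} + A A\right) + 4 = \left(A^{2} + A^{2}\right) + 4 = 2 A^{2} + 4 = 4 + 2 A^{2}$)
$\sqrt{-8 + 12} \left(-34\right) J{\left(-1 \right)} = \sqrt{-8 + 12} \left(-34\right) \left(4 + 2 \left(-1\right)^{2}\right) = \sqrt{4} \left(-34\right) \left(4 + 2 \cdot 1\right) = 2 \left(-34\right) \left(4 + 2\right) = \left(-68\right) 6 = -408$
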